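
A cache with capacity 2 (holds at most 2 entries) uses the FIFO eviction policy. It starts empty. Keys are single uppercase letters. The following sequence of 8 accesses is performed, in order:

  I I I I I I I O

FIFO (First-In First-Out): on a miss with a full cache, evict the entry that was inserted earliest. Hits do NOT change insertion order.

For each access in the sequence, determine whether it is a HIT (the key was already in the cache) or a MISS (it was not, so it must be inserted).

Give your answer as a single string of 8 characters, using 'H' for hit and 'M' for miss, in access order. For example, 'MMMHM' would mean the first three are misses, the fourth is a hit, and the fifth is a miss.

FIFO simulation (capacity=2):
  1. access I: MISS. Cache (old->new): [I]
  2. access I: HIT. Cache (old->new): [I]
  3. access I: HIT. Cache (old->new): [I]
  4. access I: HIT. Cache (old->new): [I]
  5. access I: HIT. Cache (old->new): [I]
  6. access I: HIT. Cache (old->new): [I]
  7. access I: HIT. Cache (old->new): [I]
  8. access O: MISS. Cache (old->new): [I O]
Total: 6 hits, 2 misses, 0 evictions

Answer: MHHHHHHM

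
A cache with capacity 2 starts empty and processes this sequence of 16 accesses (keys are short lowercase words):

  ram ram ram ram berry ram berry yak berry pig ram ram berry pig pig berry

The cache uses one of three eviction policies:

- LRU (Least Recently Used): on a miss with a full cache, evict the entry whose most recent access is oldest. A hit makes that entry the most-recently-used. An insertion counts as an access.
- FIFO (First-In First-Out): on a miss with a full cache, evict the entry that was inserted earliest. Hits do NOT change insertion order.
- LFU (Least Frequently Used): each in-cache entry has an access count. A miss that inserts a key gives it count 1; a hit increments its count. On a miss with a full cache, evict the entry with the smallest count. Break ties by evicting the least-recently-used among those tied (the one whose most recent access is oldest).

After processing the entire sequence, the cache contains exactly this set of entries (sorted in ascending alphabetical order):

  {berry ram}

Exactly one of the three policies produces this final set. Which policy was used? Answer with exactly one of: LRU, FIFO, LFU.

Answer: LFU

Derivation:
Simulating under each policy and comparing final sets:
  LRU: final set = {berry pig} -> differs
  FIFO: final set = {berry pig} -> differs
  LFU: final set = {berry ram} -> MATCHES target
Only LFU produces the target set.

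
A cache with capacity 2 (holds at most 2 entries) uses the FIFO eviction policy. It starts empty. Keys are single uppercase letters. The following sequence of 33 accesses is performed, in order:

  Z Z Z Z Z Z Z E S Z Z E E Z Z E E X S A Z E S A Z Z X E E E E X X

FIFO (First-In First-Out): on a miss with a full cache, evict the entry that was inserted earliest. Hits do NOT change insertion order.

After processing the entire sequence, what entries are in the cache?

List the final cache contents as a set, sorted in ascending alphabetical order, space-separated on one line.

FIFO simulation (capacity=2):
  1. access Z: MISS. Cache (old->new): [Z]
  2. access Z: HIT. Cache (old->new): [Z]
  3. access Z: HIT. Cache (old->new): [Z]
  4. access Z: HIT. Cache (old->new): [Z]
  5. access Z: HIT. Cache (old->new): [Z]
  6. access Z: HIT. Cache (old->new): [Z]
  7. access Z: HIT. Cache (old->new): [Z]
  8. access E: MISS. Cache (old->new): [Z E]
  9. access S: MISS, evict Z. Cache (old->new): [E S]
  10. access Z: MISS, evict E. Cache (old->new): [S Z]
  11. access Z: HIT. Cache (old->new): [S Z]
  12. access E: MISS, evict S. Cache (old->new): [Z E]
  13. access E: HIT. Cache (old->new): [Z E]
  14. access Z: HIT. Cache (old->new): [Z E]
  15. access Z: HIT. Cache (old->new): [Z E]
  16. access E: HIT. Cache (old->new): [Z E]
  17. access E: HIT. Cache (old->new): [Z E]
  18. access X: MISS, evict Z. Cache (old->new): [E X]
  19. access S: MISS, evict E. Cache (old->new): [X S]
  20. access A: MISS, evict X. Cache (old->new): [S A]
  21. access Z: MISS, evict S. Cache (old->new): [A Z]
  22. access E: MISS, evict A. Cache (old->new): [Z E]
  23. access S: MISS, evict Z. Cache (old->new): [E S]
  24. access A: MISS, evict E. Cache (old->new): [S A]
  25. access Z: MISS, evict S. Cache (old->new): [A Z]
  26. access Z: HIT. Cache (old->new): [A Z]
  27. access X: MISS, evict A. Cache (old->new): [Z X]
  28. access E: MISS, evict Z. Cache (old->new): [X E]
  29. access E: HIT. Cache (old->new): [X E]
  30. access E: HIT. Cache (old->new): [X E]
  31. access E: HIT. Cache (old->new): [X E]
  32. access X: HIT. Cache (old->new): [X E]
  33. access X: HIT. Cache (old->new): [X E]
Total: 18 hits, 15 misses, 13 evictions

Answer: E X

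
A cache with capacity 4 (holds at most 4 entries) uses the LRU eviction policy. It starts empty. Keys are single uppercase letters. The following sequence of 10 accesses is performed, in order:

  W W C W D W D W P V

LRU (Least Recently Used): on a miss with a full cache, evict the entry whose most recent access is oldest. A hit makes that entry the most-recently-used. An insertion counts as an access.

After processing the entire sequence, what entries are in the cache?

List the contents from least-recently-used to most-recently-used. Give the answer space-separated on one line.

Answer: D W P V

Derivation:
LRU simulation (capacity=4):
  1. access W: MISS. Cache (LRU->MRU): [W]
  2. access W: HIT. Cache (LRU->MRU): [W]
  3. access C: MISS. Cache (LRU->MRU): [W C]
  4. access W: HIT. Cache (LRU->MRU): [C W]
  5. access D: MISS. Cache (LRU->MRU): [C W D]
  6. access W: HIT. Cache (LRU->MRU): [C D W]
  7. access D: HIT. Cache (LRU->MRU): [C W D]
  8. access W: HIT. Cache (LRU->MRU): [C D W]
  9. access P: MISS. Cache (LRU->MRU): [C D W P]
  10. access V: MISS, evict C. Cache (LRU->MRU): [D W P V]
Total: 5 hits, 5 misses, 1 evictions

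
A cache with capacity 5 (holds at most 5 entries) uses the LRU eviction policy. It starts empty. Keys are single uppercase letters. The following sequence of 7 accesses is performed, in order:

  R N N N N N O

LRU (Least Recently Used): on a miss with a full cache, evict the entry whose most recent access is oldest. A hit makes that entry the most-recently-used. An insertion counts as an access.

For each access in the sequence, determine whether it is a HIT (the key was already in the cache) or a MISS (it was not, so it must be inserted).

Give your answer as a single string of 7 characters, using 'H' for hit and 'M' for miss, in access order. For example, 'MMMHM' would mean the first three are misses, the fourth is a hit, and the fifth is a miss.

LRU simulation (capacity=5):
  1. access R: MISS. Cache (LRU->MRU): [R]
  2. access N: MISS. Cache (LRU->MRU): [R N]
  3. access N: HIT. Cache (LRU->MRU): [R N]
  4. access N: HIT. Cache (LRU->MRU): [R N]
  5. access N: HIT. Cache (LRU->MRU): [R N]
  6. access N: HIT. Cache (LRU->MRU): [R N]
  7. access O: MISS. Cache (LRU->MRU): [R N O]
Total: 4 hits, 3 misses, 0 evictions

Answer: MMHHHHM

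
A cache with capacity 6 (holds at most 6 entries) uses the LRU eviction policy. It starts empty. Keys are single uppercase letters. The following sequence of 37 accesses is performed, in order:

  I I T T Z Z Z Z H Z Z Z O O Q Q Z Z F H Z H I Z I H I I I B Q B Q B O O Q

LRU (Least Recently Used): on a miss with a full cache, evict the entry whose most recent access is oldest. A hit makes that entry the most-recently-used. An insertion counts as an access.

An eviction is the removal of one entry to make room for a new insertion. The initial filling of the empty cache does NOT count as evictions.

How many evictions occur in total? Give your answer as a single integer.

LRU simulation (capacity=6):
  1. access I: MISS. Cache (LRU->MRU): [I]
  2. access I: HIT. Cache (LRU->MRU): [I]
  3. access T: MISS. Cache (LRU->MRU): [I T]
  4. access T: HIT. Cache (LRU->MRU): [I T]
  5. access Z: MISS. Cache (LRU->MRU): [I T Z]
  6. access Z: HIT. Cache (LRU->MRU): [I T Z]
  7. access Z: HIT. Cache (LRU->MRU): [I T Z]
  8. access Z: HIT. Cache (LRU->MRU): [I T Z]
  9. access H: MISS. Cache (LRU->MRU): [I T Z H]
  10. access Z: HIT. Cache (LRU->MRU): [I T H Z]
  11. access Z: HIT. Cache (LRU->MRU): [I T H Z]
  12. access Z: HIT. Cache (LRU->MRU): [I T H Z]
  13. access O: MISS. Cache (LRU->MRU): [I T H Z O]
  14. access O: HIT. Cache (LRU->MRU): [I T H Z O]
  15. access Q: MISS. Cache (LRU->MRU): [I T H Z O Q]
  16. access Q: HIT. Cache (LRU->MRU): [I T H Z O Q]
  17. access Z: HIT. Cache (LRU->MRU): [I T H O Q Z]
  18. access Z: HIT. Cache (LRU->MRU): [I T H O Q Z]
  19. access F: MISS, evict I. Cache (LRU->MRU): [T H O Q Z F]
  20. access H: HIT. Cache (LRU->MRU): [T O Q Z F H]
  21. access Z: HIT. Cache (LRU->MRU): [T O Q F H Z]
  22. access H: HIT. Cache (LRU->MRU): [T O Q F Z H]
  23. access I: MISS, evict T. Cache (LRU->MRU): [O Q F Z H I]
  24. access Z: HIT. Cache (LRU->MRU): [O Q F H I Z]
  25. access I: HIT. Cache (LRU->MRU): [O Q F H Z I]
  26. access H: HIT. Cache (LRU->MRU): [O Q F Z I H]
  27. access I: HIT. Cache (LRU->MRU): [O Q F Z H I]
  28. access I: HIT. Cache (LRU->MRU): [O Q F Z H I]
  29. access I: HIT. Cache (LRU->MRU): [O Q F Z H I]
  30. access B: MISS, evict O. Cache (LRU->MRU): [Q F Z H I B]
  31. access Q: HIT. Cache (LRU->MRU): [F Z H I B Q]
  32. access B: HIT. Cache (LRU->MRU): [F Z H I Q B]
  33. access Q: HIT. Cache (LRU->MRU): [F Z H I B Q]
  34. access B: HIT. Cache (LRU->MRU): [F Z H I Q B]
  35. access O: MISS, evict F. Cache (LRU->MRU): [Z H I Q B O]
  36. access O: HIT. Cache (LRU->MRU): [Z H I Q B O]
  37. access Q: HIT. Cache (LRU->MRU): [Z H I B O Q]
Total: 27 hits, 10 misses, 4 evictions

Answer: 4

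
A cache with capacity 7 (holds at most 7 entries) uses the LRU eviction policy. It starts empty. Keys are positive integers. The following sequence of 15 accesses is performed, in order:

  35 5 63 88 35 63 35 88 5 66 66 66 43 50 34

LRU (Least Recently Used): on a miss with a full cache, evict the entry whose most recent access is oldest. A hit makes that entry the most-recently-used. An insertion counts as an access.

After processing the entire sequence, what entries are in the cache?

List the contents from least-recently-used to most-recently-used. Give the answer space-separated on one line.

Answer: 35 88 5 66 43 50 34

Derivation:
LRU simulation (capacity=7):
  1. access 35: MISS. Cache (LRU->MRU): [35]
  2. access 5: MISS. Cache (LRU->MRU): [35 5]
  3. access 63: MISS. Cache (LRU->MRU): [35 5 63]
  4. access 88: MISS. Cache (LRU->MRU): [35 5 63 88]
  5. access 35: HIT. Cache (LRU->MRU): [5 63 88 35]
  6. access 63: HIT. Cache (LRU->MRU): [5 88 35 63]
  7. access 35: HIT. Cache (LRU->MRU): [5 88 63 35]
  8. access 88: HIT. Cache (LRU->MRU): [5 63 35 88]
  9. access 5: HIT. Cache (LRU->MRU): [63 35 88 5]
  10. access 66: MISS. Cache (LRU->MRU): [63 35 88 5 66]
  11. access 66: HIT. Cache (LRU->MRU): [63 35 88 5 66]
  12. access 66: HIT. Cache (LRU->MRU): [63 35 88 5 66]
  13. access 43: MISS. Cache (LRU->MRU): [63 35 88 5 66 43]
  14. access 50: MISS. Cache (LRU->MRU): [63 35 88 5 66 43 50]
  15. access 34: MISS, evict 63. Cache (LRU->MRU): [35 88 5 66 43 50 34]
Total: 7 hits, 8 misses, 1 evictions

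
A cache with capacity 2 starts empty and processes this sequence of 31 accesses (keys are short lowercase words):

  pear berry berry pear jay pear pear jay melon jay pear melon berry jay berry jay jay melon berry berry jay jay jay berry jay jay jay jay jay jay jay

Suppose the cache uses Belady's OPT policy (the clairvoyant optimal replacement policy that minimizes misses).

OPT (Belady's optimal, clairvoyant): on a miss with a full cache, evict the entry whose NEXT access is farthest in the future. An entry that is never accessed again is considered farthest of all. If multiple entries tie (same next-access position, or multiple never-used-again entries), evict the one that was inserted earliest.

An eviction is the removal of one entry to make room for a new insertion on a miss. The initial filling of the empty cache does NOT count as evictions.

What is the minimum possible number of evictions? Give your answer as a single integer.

Answer: 7

Derivation:
OPT (Belady) simulation (capacity=2):
  1. access pear: MISS. Cache: [pear]
  2. access berry: MISS. Cache: [pear berry]
  3. access berry: HIT. Next use of berry: step 13. Cache: [pear berry]
  4. access pear: HIT. Next use of pear: step 6. Cache: [pear berry]
  5. access jay: MISS, evict berry (next use: step 13). Cache: [pear jay]
  6. access pear: HIT. Next use of pear: step 7. Cache: [pear jay]
  7. access pear: HIT. Next use of pear: step 11. Cache: [pear jay]
  8. access jay: HIT. Next use of jay: step 10. Cache: [pear jay]
  9. access melon: MISS, evict pear (next use: step 11). Cache: [jay melon]
  10. access jay: HIT. Next use of jay: step 14. Cache: [jay melon]
  11. access pear: MISS, evict jay (next use: step 14). Cache: [melon pear]
  12. access melon: HIT. Next use of melon: step 18. Cache: [melon pear]
  13. access berry: MISS, evict pear (next use: never). Cache: [melon berry]
  14. access jay: MISS, evict melon (next use: step 18). Cache: [berry jay]
  15. access berry: HIT. Next use of berry: step 19. Cache: [berry jay]
  16. access jay: HIT. Next use of jay: step 17. Cache: [berry jay]
  17. access jay: HIT. Next use of jay: step 21. Cache: [berry jay]
  18. access melon: MISS, evict jay (next use: step 21). Cache: [berry melon]
  19. access berry: HIT. Next use of berry: step 20. Cache: [berry melon]
  20. access berry: HIT. Next use of berry: step 24. Cache: [berry melon]
  21. access jay: MISS, evict melon (next use: never). Cache: [berry jay]
  22. access jay: HIT. Next use of jay: step 23. Cache: [berry jay]
  23. access jay: HIT. Next use of jay: step 25. Cache: [berry jay]
  24. access berry: HIT. Next use of berry: never. Cache: [berry jay]
  25. access jay: HIT. Next use of jay: step 26. Cache: [berry jay]
  26. access jay: HIT. Next use of jay: step 27. Cache: [berry jay]
  27. access jay: HIT. Next use of jay: step 28. Cache: [berry jay]
  28. access jay: HIT. Next use of jay: step 29. Cache: [berry jay]
  29. access jay: HIT. Next use of jay: step 30. Cache: [berry jay]
  30. access jay: HIT. Next use of jay: step 31. Cache: [berry jay]
  31. access jay: HIT. Next use of jay: never. Cache: [berry jay]
Total: 22 hits, 9 misses, 7 evictions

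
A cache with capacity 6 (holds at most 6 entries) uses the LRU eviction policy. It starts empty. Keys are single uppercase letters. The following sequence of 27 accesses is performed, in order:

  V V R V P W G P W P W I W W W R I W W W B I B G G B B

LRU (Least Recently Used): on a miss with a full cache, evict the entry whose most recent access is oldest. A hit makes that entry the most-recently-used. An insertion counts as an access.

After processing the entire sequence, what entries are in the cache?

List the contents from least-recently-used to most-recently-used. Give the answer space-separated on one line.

LRU simulation (capacity=6):
  1. access V: MISS. Cache (LRU->MRU): [V]
  2. access V: HIT. Cache (LRU->MRU): [V]
  3. access R: MISS. Cache (LRU->MRU): [V R]
  4. access V: HIT. Cache (LRU->MRU): [R V]
  5. access P: MISS. Cache (LRU->MRU): [R V P]
  6. access W: MISS. Cache (LRU->MRU): [R V P W]
  7. access G: MISS. Cache (LRU->MRU): [R V P W G]
  8. access P: HIT. Cache (LRU->MRU): [R V W G P]
  9. access W: HIT. Cache (LRU->MRU): [R V G P W]
  10. access P: HIT. Cache (LRU->MRU): [R V G W P]
  11. access W: HIT. Cache (LRU->MRU): [R V G P W]
  12. access I: MISS. Cache (LRU->MRU): [R V G P W I]
  13. access W: HIT. Cache (LRU->MRU): [R V G P I W]
  14. access W: HIT. Cache (LRU->MRU): [R V G P I W]
  15. access W: HIT. Cache (LRU->MRU): [R V G P I W]
  16. access R: HIT. Cache (LRU->MRU): [V G P I W R]
  17. access I: HIT. Cache (LRU->MRU): [V G P W R I]
  18. access W: HIT. Cache (LRU->MRU): [V G P R I W]
  19. access W: HIT. Cache (LRU->MRU): [V G P R I W]
  20. access W: HIT. Cache (LRU->MRU): [V G P R I W]
  21. access B: MISS, evict V. Cache (LRU->MRU): [G P R I W B]
  22. access I: HIT. Cache (LRU->MRU): [G P R W B I]
  23. access B: HIT. Cache (LRU->MRU): [G P R W I B]
  24. access G: HIT. Cache (LRU->MRU): [P R W I B G]
  25. access G: HIT. Cache (LRU->MRU): [P R W I B G]
  26. access B: HIT. Cache (LRU->MRU): [P R W I G B]
  27. access B: HIT. Cache (LRU->MRU): [P R W I G B]
Total: 20 hits, 7 misses, 1 evictions

Answer: P R W I G B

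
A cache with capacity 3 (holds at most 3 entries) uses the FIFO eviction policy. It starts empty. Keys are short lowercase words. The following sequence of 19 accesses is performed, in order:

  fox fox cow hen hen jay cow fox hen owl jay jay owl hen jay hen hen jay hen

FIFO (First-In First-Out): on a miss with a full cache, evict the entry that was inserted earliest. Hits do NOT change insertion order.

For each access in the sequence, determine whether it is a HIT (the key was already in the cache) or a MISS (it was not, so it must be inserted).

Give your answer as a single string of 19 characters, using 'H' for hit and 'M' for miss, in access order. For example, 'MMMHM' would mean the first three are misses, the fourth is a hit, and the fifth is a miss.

FIFO simulation (capacity=3):
  1. access fox: MISS. Cache (old->new): [fox]
  2. access fox: HIT. Cache (old->new): [fox]
  3. access cow: MISS. Cache (old->new): [fox cow]
  4. access hen: MISS. Cache (old->new): [fox cow hen]
  5. access hen: HIT. Cache (old->new): [fox cow hen]
  6. access jay: MISS, evict fox. Cache (old->new): [cow hen jay]
  7. access cow: HIT. Cache (old->new): [cow hen jay]
  8. access fox: MISS, evict cow. Cache (old->new): [hen jay fox]
  9. access hen: HIT. Cache (old->new): [hen jay fox]
  10. access owl: MISS, evict hen. Cache (old->new): [jay fox owl]
  11. access jay: HIT. Cache (old->new): [jay fox owl]
  12. access jay: HIT. Cache (old->new): [jay fox owl]
  13. access owl: HIT. Cache (old->new): [jay fox owl]
  14. access hen: MISS, evict jay. Cache (old->new): [fox owl hen]
  15. access jay: MISS, evict fox. Cache (old->new): [owl hen jay]
  16. access hen: HIT. Cache (old->new): [owl hen jay]
  17. access hen: HIT. Cache (old->new): [owl hen jay]
  18. access jay: HIT. Cache (old->new): [owl hen jay]
  19. access hen: HIT. Cache (old->new): [owl hen jay]
Total: 11 hits, 8 misses, 5 evictions

Answer: MHMMHMHMHMHHHMMHHHH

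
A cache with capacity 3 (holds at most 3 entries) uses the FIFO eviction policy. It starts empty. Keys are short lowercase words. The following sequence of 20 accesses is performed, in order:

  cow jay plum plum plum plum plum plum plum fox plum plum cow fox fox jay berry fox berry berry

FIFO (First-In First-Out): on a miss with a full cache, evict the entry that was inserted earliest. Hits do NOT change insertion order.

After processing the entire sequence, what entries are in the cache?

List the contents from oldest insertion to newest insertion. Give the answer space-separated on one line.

FIFO simulation (capacity=3):
  1. access cow: MISS. Cache (old->new): [cow]
  2. access jay: MISS. Cache (old->new): [cow jay]
  3. access plum: MISS. Cache (old->new): [cow jay plum]
  4. access plum: HIT. Cache (old->new): [cow jay plum]
  5. access plum: HIT. Cache (old->new): [cow jay plum]
  6. access plum: HIT. Cache (old->new): [cow jay plum]
  7. access plum: HIT. Cache (old->new): [cow jay plum]
  8. access plum: HIT. Cache (old->new): [cow jay plum]
  9. access plum: HIT. Cache (old->new): [cow jay plum]
  10. access fox: MISS, evict cow. Cache (old->new): [jay plum fox]
  11. access plum: HIT. Cache (old->new): [jay plum fox]
  12. access plum: HIT. Cache (old->new): [jay plum fox]
  13. access cow: MISS, evict jay. Cache (old->new): [plum fox cow]
  14. access fox: HIT. Cache (old->new): [plum fox cow]
  15. access fox: HIT. Cache (old->new): [plum fox cow]
  16. access jay: MISS, evict plum. Cache (old->new): [fox cow jay]
  17. access berry: MISS, evict fox. Cache (old->new): [cow jay berry]
  18. access fox: MISS, evict cow. Cache (old->new): [jay berry fox]
  19. access berry: HIT. Cache (old->new): [jay berry fox]
  20. access berry: HIT. Cache (old->new): [jay berry fox]
Total: 12 hits, 8 misses, 5 evictions

Answer: jay berry fox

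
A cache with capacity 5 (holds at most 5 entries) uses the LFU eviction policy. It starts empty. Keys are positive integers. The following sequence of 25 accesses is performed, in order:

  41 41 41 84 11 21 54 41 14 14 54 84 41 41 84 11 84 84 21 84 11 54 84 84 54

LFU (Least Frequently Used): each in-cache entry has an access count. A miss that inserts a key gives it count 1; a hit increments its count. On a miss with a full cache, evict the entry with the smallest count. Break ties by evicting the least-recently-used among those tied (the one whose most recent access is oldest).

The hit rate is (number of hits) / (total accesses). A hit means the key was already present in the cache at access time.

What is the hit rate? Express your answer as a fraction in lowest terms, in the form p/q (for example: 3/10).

LFU simulation (capacity=5):
  1. access 41: MISS. Cache: [41(c=1)]
  2. access 41: HIT, count now 2. Cache: [41(c=2)]
  3. access 41: HIT, count now 3. Cache: [41(c=3)]
  4. access 84: MISS. Cache: [84(c=1) 41(c=3)]
  5. access 11: MISS. Cache: [84(c=1) 11(c=1) 41(c=3)]
  6. access 21: MISS. Cache: [84(c=1) 11(c=1) 21(c=1) 41(c=3)]
  7. access 54: MISS. Cache: [84(c=1) 11(c=1) 21(c=1) 54(c=1) 41(c=3)]
  8. access 41: HIT, count now 4. Cache: [84(c=1) 11(c=1) 21(c=1) 54(c=1) 41(c=4)]
  9. access 14: MISS, evict 84(c=1). Cache: [11(c=1) 21(c=1) 54(c=1) 14(c=1) 41(c=4)]
  10. access 14: HIT, count now 2. Cache: [11(c=1) 21(c=1) 54(c=1) 14(c=2) 41(c=4)]
  11. access 54: HIT, count now 2. Cache: [11(c=1) 21(c=1) 14(c=2) 54(c=2) 41(c=4)]
  12. access 84: MISS, evict 11(c=1). Cache: [21(c=1) 84(c=1) 14(c=2) 54(c=2) 41(c=4)]
  13. access 41: HIT, count now 5. Cache: [21(c=1) 84(c=1) 14(c=2) 54(c=2) 41(c=5)]
  14. access 41: HIT, count now 6. Cache: [21(c=1) 84(c=1) 14(c=2) 54(c=2) 41(c=6)]
  15. access 84: HIT, count now 2. Cache: [21(c=1) 14(c=2) 54(c=2) 84(c=2) 41(c=6)]
  16. access 11: MISS, evict 21(c=1). Cache: [11(c=1) 14(c=2) 54(c=2) 84(c=2) 41(c=6)]
  17. access 84: HIT, count now 3. Cache: [11(c=1) 14(c=2) 54(c=2) 84(c=3) 41(c=6)]
  18. access 84: HIT, count now 4. Cache: [11(c=1) 14(c=2) 54(c=2) 84(c=4) 41(c=6)]
  19. access 21: MISS, evict 11(c=1). Cache: [21(c=1) 14(c=2) 54(c=2) 84(c=4) 41(c=6)]
  20. access 84: HIT, count now 5. Cache: [21(c=1) 14(c=2) 54(c=2) 84(c=5) 41(c=6)]
  21. access 11: MISS, evict 21(c=1). Cache: [11(c=1) 14(c=2) 54(c=2) 84(c=5) 41(c=6)]
  22. access 54: HIT, count now 3. Cache: [11(c=1) 14(c=2) 54(c=3) 84(c=5) 41(c=6)]
  23. access 84: HIT, count now 6. Cache: [11(c=1) 14(c=2) 54(c=3) 41(c=6) 84(c=6)]
  24. access 84: HIT, count now 7. Cache: [11(c=1) 14(c=2) 54(c=3) 41(c=6) 84(c=7)]
  25. access 54: HIT, count now 4. Cache: [11(c=1) 14(c=2) 54(c=4) 41(c=6) 84(c=7)]
Total: 15 hits, 10 misses, 5 evictions

Hit rate = 15/25 = 3/5

Answer: 3/5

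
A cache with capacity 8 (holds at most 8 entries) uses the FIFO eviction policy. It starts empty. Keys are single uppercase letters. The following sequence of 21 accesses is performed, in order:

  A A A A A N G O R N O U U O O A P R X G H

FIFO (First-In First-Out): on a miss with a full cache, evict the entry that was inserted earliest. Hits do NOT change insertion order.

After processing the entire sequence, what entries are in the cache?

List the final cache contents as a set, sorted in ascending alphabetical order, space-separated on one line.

FIFO simulation (capacity=8):
  1. access A: MISS. Cache (old->new): [A]
  2. access A: HIT. Cache (old->new): [A]
  3. access A: HIT. Cache (old->new): [A]
  4. access A: HIT. Cache (old->new): [A]
  5. access A: HIT. Cache (old->new): [A]
  6. access N: MISS. Cache (old->new): [A N]
  7. access G: MISS. Cache (old->new): [A N G]
  8. access O: MISS. Cache (old->new): [A N G O]
  9. access R: MISS. Cache (old->new): [A N G O R]
  10. access N: HIT. Cache (old->new): [A N G O R]
  11. access O: HIT. Cache (old->new): [A N G O R]
  12. access U: MISS. Cache (old->new): [A N G O R U]
  13. access U: HIT. Cache (old->new): [A N G O R U]
  14. access O: HIT. Cache (old->new): [A N G O R U]
  15. access O: HIT. Cache (old->new): [A N G O R U]
  16. access A: HIT. Cache (old->new): [A N G O R U]
  17. access P: MISS. Cache (old->new): [A N G O R U P]
  18. access R: HIT. Cache (old->new): [A N G O R U P]
  19. access X: MISS. Cache (old->new): [A N G O R U P X]
  20. access G: HIT. Cache (old->new): [A N G O R U P X]
  21. access H: MISS, evict A. Cache (old->new): [N G O R U P X H]
Total: 12 hits, 9 misses, 1 evictions

Answer: G H N O P R U X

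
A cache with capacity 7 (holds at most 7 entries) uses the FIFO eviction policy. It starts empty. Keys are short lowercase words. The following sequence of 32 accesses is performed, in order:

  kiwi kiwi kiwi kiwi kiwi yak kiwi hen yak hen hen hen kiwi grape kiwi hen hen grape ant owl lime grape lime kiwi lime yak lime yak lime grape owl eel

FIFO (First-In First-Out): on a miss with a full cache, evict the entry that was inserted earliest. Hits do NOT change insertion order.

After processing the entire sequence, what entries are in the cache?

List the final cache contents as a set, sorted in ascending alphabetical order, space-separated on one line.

Answer: ant eel grape hen lime owl yak

Derivation:
FIFO simulation (capacity=7):
  1. access kiwi: MISS. Cache (old->new): [kiwi]
  2. access kiwi: HIT. Cache (old->new): [kiwi]
  3. access kiwi: HIT. Cache (old->new): [kiwi]
  4. access kiwi: HIT. Cache (old->new): [kiwi]
  5. access kiwi: HIT. Cache (old->new): [kiwi]
  6. access yak: MISS. Cache (old->new): [kiwi yak]
  7. access kiwi: HIT. Cache (old->new): [kiwi yak]
  8. access hen: MISS. Cache (old->new): [kiwi yak hen]
  9. access yak: HIT. Cache (old->new): [kiwi yak hen]
  10. access hen: HIT. Cache (old->new): [kiwi yak hen]
  11. access hen: HIT. Cache (old->new): [kiwi yak hen]
  12. access hen: HIT. Cache (old->new): [kiwi yak hen]
  13. access kiwi: HIT. Cache (old->new): [kiwi yak hen]
  14. access grape: MISS. Cache (old->new): [kiwi yak hen grape]
  15. access kiwi: HIT. Cache (old->new): [kiwi yak hen grape]
  16. access hen: HIT. Cache (old->new): [kiwi yak hen grape]
  17. access hen: HIT. Cache (old->new): [kiwi yak hen grape]
  18. access grape: HIT. Cache (old->new): [kiwi yak hen grape]
  19. access ant: MISS. Cache (old->new): [kiwi yak hen grape ant]
  20. access owl: MISS. Cache (old->new): [kiwi yak hen grape ant owl]
  21. access lime: MISS. Cache (old->new): [kiwi yak hen grape ant owl lime]
  22. access grape: HIT. Cache (old->new): [kiwi yak hen grape ant owl lime]
  23. access lime: HIT. Cache (old->new): [kiwi yak hen grape ant owl lime]
  24. access kiwi: HIT. Cache (old->new): [kiwi yak hen grape ant owl lime]
  25. access lime: HIT. Cache (old->new): [kiwi yak hen grape ant owl lime]
  26. access yak: HIT. Cache (old->new): [kiwi yak hen grape ant owl lime]
  27. access lime: HIT. Cache (old->new): [kiwi yak hen grape ant owl lime]
  28. access yak: HIT. Cache (old->new): [kiwi yak hen grape ant owl lime]
  29. access lime: HIT. Cache (old->new): [kiwi yak hen grape ant owl lime]
  30. access grape: HIT. Cache (old->new): [kiwi yak hen grape ant owl lime]
  31. access owl: HIT. Cache (old->new): [kiwi yak hen grape ant owl lime]
  32. access eel: MISS, evict kiwi. Cache (old->new): [yak hen grape ant owl lime eel]
Total: 24 hits, 8 misses, 1 evictions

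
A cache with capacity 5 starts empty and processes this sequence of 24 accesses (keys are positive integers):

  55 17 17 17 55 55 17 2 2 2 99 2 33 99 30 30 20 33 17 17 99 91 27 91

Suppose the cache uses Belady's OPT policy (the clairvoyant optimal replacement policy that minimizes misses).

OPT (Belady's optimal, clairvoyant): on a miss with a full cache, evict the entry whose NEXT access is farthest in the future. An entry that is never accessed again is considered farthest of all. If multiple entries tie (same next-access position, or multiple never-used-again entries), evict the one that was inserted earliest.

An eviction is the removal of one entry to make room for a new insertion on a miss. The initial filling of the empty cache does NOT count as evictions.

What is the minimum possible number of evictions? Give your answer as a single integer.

Answer: 4

Derivation:
OPT (Belady) simulation (capacity=5):
  1. access 55: MISS. Cache: [55]
  2. access 17: MISS. Cache: [55 17]
  3. access 17: HIT. Next use of 17: step 4. Cache: [55 17]
  4. access 17: HIT. Next use of 17: step 7. Cache: [55 17]
  5. access 55: HIT. Next use of 55: step 6. Cache: [55 17]
  6. access 55: HIT. Next use of 55: never. Cache: [55 17]
  7. access 17: HIT. Next use of 17: step 19. Cache: [55 17]
  8. access 2: MISS. Cache: [55 17 2]
  9. access 2: HIT. Next use of 2: step 10. Cache: [55 17 2]
  10. access 2: HIT. Next use of 2: step 12. Cache: [55 17 2]
  11. access 99: MISS. Cache: [55 17 2 99]
  12. access 2: HIT. Next use of 2: never. Cache: [55 17 2 99]
  13. access 33: MISS. Cache: [55 17 2 99 33]
  14. access 99: HIT. Next use of 99: step 21. Cache: [55 17 2 99 33]
  15. access 30: MISS, evict 55 (next use: never). Cache: [17 2 99 33 30]
  16. access 30: HIT. Next use of 30: never. Cache: [17 2 99 33 30]
  17. access 20: MISS, evict 2 (next use: never). Cache: [17 99 33 30 20]
  18. access 33: HIT. Next use of 33: never. Cache: [17 99 33 30 20]
  19. access 17: HIT. Next use of 17: step 20. Cache: [17 99 33 30 20]
  20. access 17: HIT. Next use of 17: never. Cache: [17 99 33 30 20]
  21. access 99: HIT. Next use of 99: never. Cache: [17 99 33 30 20]
  22. access 91: MISS, evict 17 (next use: never). Cache: [99 33 30 20 91]
  23. access 27: MISS, evict 99 (next use: never). Cache: [33 30 20 91 27]
  24. access 91: HIT. Next use of 91: never. Cache: [33 30 20 91 27]
Total: 15 hits, 9 misses, 4 evictions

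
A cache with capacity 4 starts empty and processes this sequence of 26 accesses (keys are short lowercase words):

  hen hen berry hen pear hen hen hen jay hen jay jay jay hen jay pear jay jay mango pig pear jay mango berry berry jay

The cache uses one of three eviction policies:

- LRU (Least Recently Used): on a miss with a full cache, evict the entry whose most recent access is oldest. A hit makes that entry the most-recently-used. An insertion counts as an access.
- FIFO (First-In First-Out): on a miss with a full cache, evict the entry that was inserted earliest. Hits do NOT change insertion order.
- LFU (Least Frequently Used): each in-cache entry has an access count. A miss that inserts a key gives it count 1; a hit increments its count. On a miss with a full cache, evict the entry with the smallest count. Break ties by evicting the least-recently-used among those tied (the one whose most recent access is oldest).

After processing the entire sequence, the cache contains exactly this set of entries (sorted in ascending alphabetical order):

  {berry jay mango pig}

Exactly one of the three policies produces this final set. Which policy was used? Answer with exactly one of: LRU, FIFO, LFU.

Answer: FIFO

Derivation:
Simulating under each policy and comparing final sets:
  LRU: final set = {berry jay mango pear} -> differs
  FIFO: final set = {berry jay mango pig} -> MATCHES target
  LFU: final set = {berry hen jay pear} -> differs
Only FIFO produces the target set.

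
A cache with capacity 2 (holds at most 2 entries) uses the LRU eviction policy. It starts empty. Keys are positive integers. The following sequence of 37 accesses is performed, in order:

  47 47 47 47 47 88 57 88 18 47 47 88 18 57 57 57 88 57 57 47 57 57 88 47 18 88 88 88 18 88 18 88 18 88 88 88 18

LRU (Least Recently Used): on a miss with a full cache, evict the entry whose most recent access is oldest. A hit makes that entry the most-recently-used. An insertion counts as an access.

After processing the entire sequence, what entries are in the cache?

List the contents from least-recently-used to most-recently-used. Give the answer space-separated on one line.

LRU simulation (capacity=2):
  1. access 47: MISS. Cache (LRU->MRU): [47]
  2. access 47: HIT. Cache (LRU->MRU): [47]
  3. access 47: HIT. Cache (LRU->MRU): [47]
  4. access 47: HIT. Cache (LRU->MRU): [47]
  5. access 47: HIT. Cache (LRU->MRU): [47]
  6. access 88: MISS. Cache (LRU->MRU): [47 88]
  7. access 57: MISS, evict 47. Cache (LRU->MRU): [88 57]
  8. access 88: HIT. Cache (LRU->MRU): [57 88]
  9. access 18: MISS, evict 57. Cache (LRU->MRU): [88 18]
  10. access 47: MISS, evict 88. Cache (LRU->MRU): [18 47]
  11. access 47: HIT. Cache (LRU->MRU): [18 47]
  12. access 88: MISS, evict 18. Cache (LRU->MRU): [47 88]
  13. access 18: MISS, evict 47. Cache (LRU->MRU): [88 18]
  14. access 57: MISS, evict 88. Cache (LRU->MRU): [18 57]
  15. access 57: HIT. Cache (LRU->MRU): [18 57]
  16. access 57: HIT. Cache (LRU->MRU): [18 57]
  17. access 88: MISS, evict 18. Cache (LRU->MRU): [57 88]
  18. access 57: HIT. Cache (LRU->MRU): [88 57]
  19. access 57: HIT. Cache (LRU->MRU): [88 57]
  20. access 47: MISS, evict 88. Cache (LRU->MRU): [57 47]
  21. access 57: HIT. Cache (LRU->MRU): [47 57]
  22. access 57: HIT. Cache (LRU->MRU): [47 57]
  23. access 88: MISS, evict 47. Cache (LRU->MRU): [57 88]
  24. access 47: MISS, evict 57. Cache (LRU->MRU): [88 47]
  25. access 18: MISS, evict 88. Cache (LRU->MRU): [47 18]
  26. access 88: MISS, evict 47. Cache (LRU->MRU): [18 88]
  27. access 88: HIT. Cache (LRU->MRU): [18 88]
  28. access 88: HIT. Cache (LRU->MRU): [18 88]
  29. access 18: HIT. Cache (LRU->MRU): [88 18]
  30. access 88: HIT. Cache (LRU->MRU): [18 88]
  31. access 18: HIT. Cache (LRU->MRU): [88 18]
  32. access 88: HIT. Cache (LRU->MRU): [18 88]
  33. access 18: HIT. Cache (LRU->MRU): [88 18]
  34. access 88: HIT. Cache (LRU->MRU): [18 88]
  35. access 88: HIT. Cache (LRU->MRU): [18 88]
  36. access 88: HIT. Cache (LRU->MRU): [18 88]
  37. access 18: HIT. Cache (LRU->MRU): [88 18]
Total: 23 hits, 14 misses, 12 evictions

Answer: 88 18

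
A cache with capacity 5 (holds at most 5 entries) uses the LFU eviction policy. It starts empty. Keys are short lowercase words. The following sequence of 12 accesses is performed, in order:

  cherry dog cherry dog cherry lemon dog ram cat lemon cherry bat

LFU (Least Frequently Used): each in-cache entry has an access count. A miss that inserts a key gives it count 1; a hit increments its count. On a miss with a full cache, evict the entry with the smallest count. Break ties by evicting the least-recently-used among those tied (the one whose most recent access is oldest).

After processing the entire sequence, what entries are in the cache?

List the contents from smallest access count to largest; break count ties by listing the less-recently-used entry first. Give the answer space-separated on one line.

Answer: cat bat lemon dog cherry

Derivation:
LFU simulation (capacity=5):
  1. access cherry: MISS. Cache: [cherry(c=1)]
  2. access dog: MISS. Cache: [cherry(c=1) dog(c=1)]
  3. access cherry: HIT, count now 2. Cache: [dog(c=1) cherry(c=2)]
  4. access dog: HIT, count now 2. Cache: [cherry(c=2) dog(c=2)]
  5. access cherry: HIT, count now 3. Cache: [dog(c=2) cherry(c=3)]
  6. access lemon: MISS. Cache: [lemon(c=1) dog(c=2) cherry(c=3)]
  7. access dog: HIT, count now 3. Cache: [lemon(c=1) cherry(c=3) dog(c=3)]
  8. access ram: MISS. Cache: [lemon(c=1) ram(c=1) cherry(c=3) dog(c=3)]
  9. access cat: MISS. Cache: [lemon(c=1) ram(c=1) cat(c=1) cherry(c=3) dog(c=3)]
  10. access lemon: HIT, count now 2. Cache: [ram(c=1) cat(c=1) lemon(c=2) cherry(c=3) dog(c=3)]
  11. access cherry: HIT, count now 4. Cache: [ram(c=1) cat(c=1) lemon(c=2) dog(c=3) cherry(c=4)]
  12. access bat: MISS, evict ram(c=1). Cache: [cat(c=1) bat(c=1) lemon(c=2) dog(c=3) cherry(c=4)]
Total: 6 hits, 6 misses, 1 evictions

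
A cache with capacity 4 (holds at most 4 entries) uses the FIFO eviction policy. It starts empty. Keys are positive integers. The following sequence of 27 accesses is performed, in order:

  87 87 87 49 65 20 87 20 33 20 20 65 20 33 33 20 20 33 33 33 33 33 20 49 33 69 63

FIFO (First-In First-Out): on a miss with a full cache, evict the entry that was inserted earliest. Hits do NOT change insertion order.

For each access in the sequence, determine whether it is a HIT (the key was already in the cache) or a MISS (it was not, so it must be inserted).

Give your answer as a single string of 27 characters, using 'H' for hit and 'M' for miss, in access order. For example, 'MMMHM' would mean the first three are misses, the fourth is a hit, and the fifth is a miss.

FIFO simulation (capacity=4):
  1. access 87: MISS. Cache (old->new): [87]
  2. access 87: HIT. Cache (old->new): [87]
  3. access 87: HIT. Cache (old->new): [87]
  4. access 49: MISS. Cache (old->new): [87 49]
  5. access 65: MISS. Cache (old->new): [87 49 65]
  6. access 20: MISS. Cache (old->new): [87 49 65 20]
  7. access 87: HIT. Cache (old->new): [87 49 65 20]
  8. access 20: HIT. Cache (old->new): [87 49 65 20]
  9. access 33: MISS, evict 87. Cache (old->new): [49 65 20 33]
  10. access 20: HIT. Cache (old->new): [49 65 20 33]
  11. access 20: HIT. Cache (old->new): [49 65 20 33]
  12. access 65: HIT. Cache (old->new): [49 65 20 33]
  13. access 20: HIT. Cache (old->new): [49 65 20 33]
  14. access 33: HIT. Cache (old->new): [49 65 20 33]
  15. access 33: HIT. Cache (old->new): [49 65 20 33]
  16. access 20: HIT. Cache (old->new): [49 65 20 33]
  17. access 20: HIT. Cache (old->new): [49 65 20 33]
  18. access 33: HIT. Cache (old->new): [49 65 20 33]
  19. access 33: HIT. Cache (old->new): [49 65 20 33]
  20. access 33: HIT. Cache (old->new): [49 65 20 33]
  21. access 33: HIT. Cache (old->new): [49 65 20 33]
  22. access 33: HIT. Cache (old->new): [49 65 20 33]
  23. access 20: HIT. Cache (old->new): [49 65 20 33]
  24. access 49: HIT. Cache (old->new): [49 65 20 33]
  25. access 33: HIT. Cache (old->new): [49 65 20 33]
  26. access 69: MISS, evict 49. Cache (old->new): [65 20 33 69]
  27. access 63: MISS, evict 65. Cache (old->new): [20 33 69 63]
Total: 20 hits, 7 misses, 3 evictions

Answer: MHHMMMHHMHHHHHHHHHHHHHHHHMM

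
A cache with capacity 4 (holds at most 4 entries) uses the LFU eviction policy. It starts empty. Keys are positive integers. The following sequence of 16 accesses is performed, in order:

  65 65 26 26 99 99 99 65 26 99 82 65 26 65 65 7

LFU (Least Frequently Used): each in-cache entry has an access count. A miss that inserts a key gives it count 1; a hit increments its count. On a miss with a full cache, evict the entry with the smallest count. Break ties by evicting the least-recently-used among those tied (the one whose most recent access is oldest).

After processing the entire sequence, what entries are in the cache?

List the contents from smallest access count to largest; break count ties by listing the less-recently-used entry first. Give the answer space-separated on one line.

LFU simulation (capacity=4):
  1. access 65: MISS. Cache: [65(c=1)]
  2. access 65: HIT, count now 2. Cache: [65(c=2)]
  3. access 26: MISS. Cache: [26(c=1) 65(c=2)]
  4. access 26: HIT, count now 2. Cache: [65(c=2) 26(c=2)]
  5. access 99: MISS. Cache: [99(c=1) 65(c=2) 26(c=2)]
  6. access 99: HIT, count now 2. Cache: [65(c=2) 26(c=2) 99(c=2)]
  7. access 99: HIT, count now 3. Cache: [65(c=2) 26(c=2) 99(c=3)]
  8. access 65: HIT, count now 3. Cache: [26(c=2) 99(c=3) 65(c=3)]
  9. access 26: HIT, count now 3. Cache: [99(c=3) 65(c=3) 26(c=3)]
  10. access 99: HIT, count now 4. Cache: [65(c=3) 26(c=3) 99(c=4)]
  11. access 82: MISS. Cache: [82(c=1) 65(c=3) 26(c=3) 99(c=4)]
  12. access 65: HIT, count now 4. Cache: [82(c=1) 26(c=3) 99(c=4) 65(c=4)]
  13. access 26: HIT, count now 4. Cache: [82(c=1) 99(c=4) 65(c=4) 26(c=4)]
  14. access 65: HIT, count now 5. Cache: [82(c=1) 99(c=4) 26(c=4) 65(c=5)]
  15. access 65: HIT, count now 6. Cache: [82(c=1) 99(c=4) 26(c=4) 65(c=6)]
  16. access 7: MISS, evict 82(c=1). Cache: [7(c=1) 99(c=4) 26(c=4) 65(c=6)]
Total: 11 hits, 5 misses, 1 evictions

Answer: 7 99 26 65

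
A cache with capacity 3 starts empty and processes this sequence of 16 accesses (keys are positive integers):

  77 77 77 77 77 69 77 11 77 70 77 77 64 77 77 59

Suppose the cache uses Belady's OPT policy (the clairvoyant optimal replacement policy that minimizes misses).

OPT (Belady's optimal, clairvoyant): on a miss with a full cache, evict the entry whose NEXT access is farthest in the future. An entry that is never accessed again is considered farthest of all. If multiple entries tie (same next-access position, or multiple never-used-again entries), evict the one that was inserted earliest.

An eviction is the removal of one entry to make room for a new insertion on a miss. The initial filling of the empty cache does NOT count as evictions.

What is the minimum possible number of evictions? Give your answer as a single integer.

Answer: 3

Derivation:
OPT (Belady) simulation (capacity=3):
  1. access 77: MISS. Cache: [77]
  2. access 77: HIT. Next use of 77: step 3. Cache: [77]
  3. access 77: HIT. Next use of 77: step 4. Cache: [77]
  4. access 77: HIT. Next use of 77: step 5. Cache: [77]
  5. access 77: HIT. Next use of 77: step 7. Cache: [77]
  6. access 69: MISS. Cache: [77 69]
  7. access 77: HIT. Next use of 77: step 9. Cache: [77 69]
  8. access 11: MISS. Cache: [77 69 11]
  9. access 77: HIT. Next use of 77: step 11. Cache: [77 69 11]
  10. access 70: MISS, evict 69 (next use: never). Cache: [77 11 70]
  11. access 77: HIT. Next use of 77: step 12. Cache: [77 11 70]
  12. access 77: HIT. Next use of 77: step 14. Cache: [77 11 70]
  13. access 64: MISS, evict 11 (next use: never). Cache: [77 70 64]
  14. access 77: HIT. Next use of 77: step 15. Cache: [77 70 64]
  15. access 77: HIT. Next use of 77: never. Cache: [77 70 64]
  16. access 59: MISS, evict 77 (next use: never). Cache: [70 64 59]
Total: 10 hits, 6 misses, 3 evictions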